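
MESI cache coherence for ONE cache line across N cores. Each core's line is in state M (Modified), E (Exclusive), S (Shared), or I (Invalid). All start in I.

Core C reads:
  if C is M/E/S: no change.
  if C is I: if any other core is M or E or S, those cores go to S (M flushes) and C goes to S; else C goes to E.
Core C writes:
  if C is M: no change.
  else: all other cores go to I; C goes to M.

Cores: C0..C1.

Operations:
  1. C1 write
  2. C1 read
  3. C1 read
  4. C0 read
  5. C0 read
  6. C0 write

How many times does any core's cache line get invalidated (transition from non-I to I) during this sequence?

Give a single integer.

Op 1: C1 write [C1 write: invalidate none -> C1=M] -> [I,M] (invalidations this op: 0; running total: 0)
Op 2: C1 read [C1 read: already in M, no change] -> [I,M] (invalidations this op: 0; running total: 0)
Op 3: C1 read [C1 read: already in M, no change] -> [I,M] (invalidations this op: 0; running total: 0)
Op 4: C0 read [C0 read from I: others=['C1=M'] -> C0=S, others downsized to S] -> [S,S] (invalidations this op: 0; running total: 0)
Op 5: C0 read [C0 read: already in S, no change] -> [S,S] (invalidations this op: 0; running total: 0)
Op 6: C0 write [C0 write: invalidate ['C1=S'] -> C0=M] -> [M,I] (invalidations this op: 1; running total: 1)

Answer: 1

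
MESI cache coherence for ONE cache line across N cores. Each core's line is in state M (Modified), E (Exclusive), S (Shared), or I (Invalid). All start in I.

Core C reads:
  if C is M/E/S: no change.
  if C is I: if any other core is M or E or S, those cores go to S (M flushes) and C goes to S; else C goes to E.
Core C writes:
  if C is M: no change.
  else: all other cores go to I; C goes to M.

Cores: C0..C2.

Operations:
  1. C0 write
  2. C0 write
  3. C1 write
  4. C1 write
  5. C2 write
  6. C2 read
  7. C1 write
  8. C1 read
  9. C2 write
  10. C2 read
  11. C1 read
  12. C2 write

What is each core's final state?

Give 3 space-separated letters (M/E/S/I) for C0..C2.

Op 1: C0 write [C0 write: invalidate none -> C0=M] -> [M,I,I]
Op 2: C0 write [C0 write: already M (modified), no change] -> [M,I,I]
Op 3: C1 write [C1 write: invalidate ['C0=M'] -> C1=M] -> [I,M,I]
Op 4: C1 write [C1 write: already M (modified), no change] -> [I,M,I]
Op 5: C2 write [C2 write: invalidate ['C1=M'] -> C2=M] -> [I,I,M]
Op 6: C2 read [C2 read: already in M, no change] -> [I,I,M]
Op 7: C1 write [C1 write: invalidate ['C2=M'] -> C1=M] -> [I,M,I]
Op 8: C1 read [C1 read: already in M, no change] -> [I,M,I]
Op 9: C2 write [C2 write: invalidate ['C1=M'] -> C2=M] -> [I,I,M]
Op 10: C2 read [C2 read: already in M, no change] -> [I,I,M]
Op 11: C1 read [C1 read from I: others=['C2=M'] -> C1=S, others downsized to S] -> [I,S,S]
Op 12: C2 write [C2 write: invalidate ['C1=S'] -> C2=M] -> [I,I,M]

Answer: I I M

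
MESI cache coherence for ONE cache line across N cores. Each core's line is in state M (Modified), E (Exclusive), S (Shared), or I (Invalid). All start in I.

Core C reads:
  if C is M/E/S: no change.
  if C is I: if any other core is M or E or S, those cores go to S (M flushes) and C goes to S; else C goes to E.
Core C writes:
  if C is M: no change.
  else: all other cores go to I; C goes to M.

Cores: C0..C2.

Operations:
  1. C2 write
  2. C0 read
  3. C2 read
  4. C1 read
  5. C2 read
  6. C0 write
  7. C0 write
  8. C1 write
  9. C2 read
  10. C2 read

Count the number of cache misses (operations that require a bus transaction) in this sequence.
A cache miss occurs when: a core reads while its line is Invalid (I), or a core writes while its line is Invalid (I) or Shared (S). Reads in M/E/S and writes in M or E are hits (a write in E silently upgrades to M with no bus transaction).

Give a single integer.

Op 1: C2 write [C2 write: invalidate none -> C2=M] -> [I,I,M] [MISS #1: write from I]
Op 2: C0 read [C0 read from I: others=['C2=M'] -> C0=S, others downsized to S] -> [S,I,S] [MISS #2: read from I]
Op 3: C2 read [C2 read: already in S, no change] -> [S,I,S] [hit: read from S]
Op 4: C1 read [C1 read from I: others=['C0=S', 'C2=S'] -> C1=S, others downsized to S] -> [S,S,S] [MISS #3: read from I]
Op 5: C2 read [C2 read: already in S, no change] -> [S,S,S] [hit: read from S]
Op 6: C0 write [C0 write: invalidate ['C1=S', 'C2=S'] -> C0=M] -> [M,I,I] [MISS #4: write from S]
Op 7: C0 write [C0 write: already M (modified), no change] -> [M,I,I] [hit: write from M]
Op 8: C1 write [C1 write: invalidate ['C0=M'] -> C1=M] -> [I,M,I] [MISS #5: write from I]
Op 9: C2 read [C2 read from I: others=['C1=M'] -> C2=S, others downsized to S] -> [I,S,S] [MISS #6: read from I]
Op 10: C2 read [C2 read: already in S, no change] -> [I,S,S] [hit: read from S]

Answer: 6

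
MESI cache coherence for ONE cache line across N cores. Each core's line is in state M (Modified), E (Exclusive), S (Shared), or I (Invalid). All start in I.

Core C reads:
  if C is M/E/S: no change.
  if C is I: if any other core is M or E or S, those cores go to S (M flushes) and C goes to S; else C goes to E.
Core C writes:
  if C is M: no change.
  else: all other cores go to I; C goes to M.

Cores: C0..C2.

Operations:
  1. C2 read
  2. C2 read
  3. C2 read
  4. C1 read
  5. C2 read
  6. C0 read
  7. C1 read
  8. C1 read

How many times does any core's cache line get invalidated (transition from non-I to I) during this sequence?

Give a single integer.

Op 1: C2 read [C2 read from I: no other sharers -> C2=E (exclusive)] -> [I,I,E] (invalidations this op: 0; running total: 0)
Op 2: C2 read [C2 read: already in E, no change] -> [I,I,E] (invalidations this op: 0; running total: 0)
Op 3: C2 read [C2 read: already in E, no change] -> [I,I,E] (invalidations this op: 0; running total: 0)
Op 4: C1 read [C1 read from I: others=['C2=E'] -> C1=S, others downsized to S] -> [I,S,S] (invalidations this op: 0; running total: 0)
Op 5: C2 read [C2 read: already in S, no change] -> [I,S,S] (invalidations this op: 0; running total: 0)
Op 6: C0 read [C0 read from I: others=['C1=S', 'C2=S'] -> C0=S, others downsized to S] -> [S,S,S] (invalidations this op: 0; running total: 0)
Op 7: C1 read [C1 read: already in S, no change] -> [S,S,S] (invalidations this op: 0; running total: 0)
Op 8: C1 read [C1 read: already in S, no change] -> [S,S,S] (invalidations this op: 0; running total: 0)

Answer: 0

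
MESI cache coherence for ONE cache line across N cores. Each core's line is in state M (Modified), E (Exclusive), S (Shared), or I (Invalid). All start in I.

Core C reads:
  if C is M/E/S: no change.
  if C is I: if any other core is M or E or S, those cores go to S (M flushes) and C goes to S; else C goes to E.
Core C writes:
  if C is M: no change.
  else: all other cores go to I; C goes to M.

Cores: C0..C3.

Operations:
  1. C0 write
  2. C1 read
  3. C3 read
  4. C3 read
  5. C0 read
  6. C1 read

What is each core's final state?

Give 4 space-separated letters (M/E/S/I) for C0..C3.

Answer: S S I S

Derivation:
Op 1: C0 write [C0 write: invalidate none -> C0=M] -> [M,I,I,I]
Op 2: C1 read [C1 read from I: others=['C0=M'] -> C1=S, others downsized to S] -> [S,S,I,I]
Op 3: C3 read [C3 read from I: others=['C0=S', 'C1=S'] -> C3=S, others downsized to S] -> [S,S,I,S]
Op 4: C3 read [C3 read: already in S, no change] -> [S,S,I,S]
Op 5: C0 read [C0 read: already in S, no change] -> [S,S,I,S]
Op 6: C1 read [C1 read: already in S, no change] -> [S,S,I,S]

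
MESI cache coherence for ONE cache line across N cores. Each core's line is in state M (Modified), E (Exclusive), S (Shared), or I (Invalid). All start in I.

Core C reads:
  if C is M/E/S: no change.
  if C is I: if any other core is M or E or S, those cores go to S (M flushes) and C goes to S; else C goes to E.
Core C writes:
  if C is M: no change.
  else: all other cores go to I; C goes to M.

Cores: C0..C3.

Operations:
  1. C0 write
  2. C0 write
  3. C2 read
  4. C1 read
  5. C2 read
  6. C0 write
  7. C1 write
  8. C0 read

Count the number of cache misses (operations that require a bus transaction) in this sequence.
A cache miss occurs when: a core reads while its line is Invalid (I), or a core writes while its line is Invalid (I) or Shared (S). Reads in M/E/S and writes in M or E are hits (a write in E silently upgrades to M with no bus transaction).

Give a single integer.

Answer: 6

Derivation:
Op 1: C0 write [C0 write: invalidate none -> C0=M] -> [M,I,I,I] [MISS #1: write from I]
Op 2: C0 write [C0 write: already M (modified), no change] -> [M,I,I,I] [hit: write from M]
Op 3: C2 read [C2 read from I: others=['C0=M'] -> C2=S, others downsized to S] -> [S,I,S,I] [MISS #2: read from I]
Op 4: C1 read [C1 read from I: others=['C0=S', 'C2=S'] -> C1=S, others downsized to S] -> [S,S,S,I] [MISS #3: read from I]
Op 5: C2 read [C2 read: already in S, no change] -> [S,S,S,I] [hit: read from S]
Op 6: C0 write [C0 write: invalidate ['C1=S', 'C2=S'] -> C0=M] -> [M,I,I,I] [MISS #4: write from S]
Op 7: C1 write [C1 write: invalidate ['C0=M'] -> C1=M] -> [I,M,I,I] [MISS #5: write from I]
Op 8: C0 read [C0 read from I: others=['C1=M'] -> C0=S, others downsized to S] -> [S,S,I,I] [MISS #6: read from I]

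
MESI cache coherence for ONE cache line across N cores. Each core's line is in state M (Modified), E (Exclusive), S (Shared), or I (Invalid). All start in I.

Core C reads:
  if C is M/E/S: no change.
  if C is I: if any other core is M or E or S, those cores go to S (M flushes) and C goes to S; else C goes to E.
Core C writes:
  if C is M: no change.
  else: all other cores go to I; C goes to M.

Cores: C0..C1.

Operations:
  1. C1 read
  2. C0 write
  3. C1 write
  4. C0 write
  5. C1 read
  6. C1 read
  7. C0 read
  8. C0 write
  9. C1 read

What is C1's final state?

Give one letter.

Answer: S

Derivation:
Op 1: C1 read [C1 read from I: no other sharers -> C1=E (exclusive)] -> [I,E]
Op 2: C0 write [C0 write: invalidate ['C1=E'] -> C0=M] -> [M,I]
Op 3: C1 write [C1 write: invalidate ['C0=M'] -> C1=M] -> [I,M]
Op 4: C0 write [C0 write: invalidate ['C1=M'] -> C0=M] -> [M,I]
Op 5: C1 read [C1 read from I: others=['C0=M'] -> C1=S, others downsized to S] -> [S,S]
Op 6: C1 read [C1 read: already in S, no change] -> [S,S]
Op 7: C0 read [C0 read: already in S, no change] -> [S,S]
Op 8: C0 write [C0 write: invalidate ['C1=S'] -> C0=M] -> [M,I]
Op 9: C1 read [C1 read from I: others=['C0=M'] -> C1=S, others downsized to S] -> [S,S]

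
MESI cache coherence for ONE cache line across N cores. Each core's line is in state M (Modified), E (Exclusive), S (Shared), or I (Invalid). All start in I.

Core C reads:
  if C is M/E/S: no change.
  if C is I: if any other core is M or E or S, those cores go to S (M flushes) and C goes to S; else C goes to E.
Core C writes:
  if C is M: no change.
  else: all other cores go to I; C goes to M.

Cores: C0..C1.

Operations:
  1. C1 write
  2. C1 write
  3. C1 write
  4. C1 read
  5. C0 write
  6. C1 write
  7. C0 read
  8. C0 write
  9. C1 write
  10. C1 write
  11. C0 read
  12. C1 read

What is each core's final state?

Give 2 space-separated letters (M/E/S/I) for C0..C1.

Answer: S S

Derivation:
Op 1: C1 write [C1 write: invalidate none -> C1=M] -> [I,M]
Op 2: C1 write [C1 write: already M (modified), no change] -> [I,M]
Op 3: C1 write [C1 write: already M (modified), no change] -> [I,M]
Op 4: C1 read [C1 read: already in M, no change] -> [I,M]
Op 5: C0 write [C0 write: invalidate ['C1=M'] -> C0=M] -> [M,I]
Op 6: C1 write [C1 write: invalidate ['C0=M'] -> C1=M] -> [I,M]
Op 7: C0 read [C0 read from I: others=['C1=M'] -> C0=S, others downsized to S] -> [S,S]
Op 8: C0 write [C0 write: invalidate ['C1=S'] -> C0=M] -> [M,I]
Op 9: C1 write [C1 write: invalidate ['C0=M'] -> C1=M] -> [I,M]
Op 10: C1 write [C1 write: already M (modified), no change] -> [I,M]
Op 11: C0 read [C0 read from I: others=['C1=M'] -> C0=S, others downsized to S] -> [S,S]
Op 12: C1 read [C1 read: already in S, no change] -> [S,S]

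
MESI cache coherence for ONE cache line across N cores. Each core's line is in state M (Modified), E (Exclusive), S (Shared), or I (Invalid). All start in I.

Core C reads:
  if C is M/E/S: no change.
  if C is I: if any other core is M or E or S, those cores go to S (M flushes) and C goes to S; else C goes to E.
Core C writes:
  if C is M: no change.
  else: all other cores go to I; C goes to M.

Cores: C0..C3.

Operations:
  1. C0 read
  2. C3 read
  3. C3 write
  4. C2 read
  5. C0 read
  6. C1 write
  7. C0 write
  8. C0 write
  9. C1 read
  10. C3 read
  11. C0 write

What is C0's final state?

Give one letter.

Op 1: C0 read [C0 read from I: no other sharers -> C0=E (exclusive)] -> [E,I,I,I]
Op 2: C3 read [C3 read from I: others=['C0=E'] -> C3=S, others downsized to S] -> [S,I,I,S]
Op 3: C3 write [C3 write: invalidate ['C0=S'] -> C3=M] -> [I,I,I,M]
Op 4: C2 read [C2 read from I: others=['C3=M'] -> C2=S, others downsized to S] -> [I,I,S,S]
Op 5: C0 read [C0 read from I: others=['C2=S', 'C3=S'] -> C0=S, others downsized to S] -> [S,I,S,S]
Op 6: C1 write [C1 write: invalidate ['C0=S', 'C2=S', 'C3=S'] -> C1=M] -> [I,M,I,I]
Op 7: C0 write [C0 write: invalidate ['C1=M'] -> C0=M] -> [M,I,I,I]
Op 8: C0 write [C0 write: already M (modified), no change] -> [M,I,I,I]
Op 9: C1 read [C1 read from I: others=['C0=M'] -> C1=S, others downsized to S] -> [S,S,I,I]
Op 10: C3 read [C3 read from I: others=['C0=S', 'C1=S'] -> C3=S, others downsized to S] -> [S,S,I,S]
Op 11: C0 write [C0 write: invalidate ['C1=S', 'C3=S'] -> C0=M] -> [M,I,I,I]

Answer: M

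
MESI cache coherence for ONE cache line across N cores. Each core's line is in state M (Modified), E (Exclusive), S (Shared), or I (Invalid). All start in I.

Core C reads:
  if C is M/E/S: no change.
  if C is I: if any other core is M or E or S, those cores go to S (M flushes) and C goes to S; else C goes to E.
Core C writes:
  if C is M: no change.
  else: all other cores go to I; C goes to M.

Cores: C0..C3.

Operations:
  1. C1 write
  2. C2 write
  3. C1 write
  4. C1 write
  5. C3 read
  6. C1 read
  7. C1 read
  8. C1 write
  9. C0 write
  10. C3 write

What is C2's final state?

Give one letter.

Answer: I

Derivation:
Op 1: C1 write [C1 write: invalidate none -> C1=M] -> [I,M,I,I]
Op 2: C2 write [C2 write: invalidate ['C1=M'] -> C2=M] -> [I,I,M,I]
Op 3: C1 write [C1 write: invalidate ['C2=M'] -> C1=M] -> [I,M,I,I]
Op 4: C1 write [C1 write: already M (modified), no change] -> [I,M,I,I]
Op 5: C3 read [C3 read from I: others=['C1=M'] -> C3=S, others downsized to S] -> [I,S,I,S]
Op 6: C1 read [C1 read: already in S, no change] -> [I,S,I,S]
Op 7: C1 read [C1 read: already in S, no change] -> [I,S,I,S]
Op 8: C1 write [C1 write: invalidate ['C3=S'] -> C1=M] -> [I,M,I,I]
Op 9: C0 write [C0 write: invalidate ['C1=M'] -> C0=M] -> [M,I,I,I]
Op 10: C3 write [C3 write: invalidate ['C0=M'] -> C3=M] -> [I,I,I,M]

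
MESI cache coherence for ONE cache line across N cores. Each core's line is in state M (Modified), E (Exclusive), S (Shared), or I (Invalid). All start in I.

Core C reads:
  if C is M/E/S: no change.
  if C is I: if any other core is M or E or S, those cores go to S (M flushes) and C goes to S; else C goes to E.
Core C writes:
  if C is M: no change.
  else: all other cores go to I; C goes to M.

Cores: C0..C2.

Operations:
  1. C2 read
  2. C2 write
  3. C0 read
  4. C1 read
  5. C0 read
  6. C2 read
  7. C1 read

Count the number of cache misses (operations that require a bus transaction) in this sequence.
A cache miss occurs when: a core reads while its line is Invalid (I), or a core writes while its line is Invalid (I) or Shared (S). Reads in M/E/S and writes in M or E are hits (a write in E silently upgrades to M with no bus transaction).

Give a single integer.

Op 1: C2 read [C2 read from I: no other sharers -> C2=E (exclusive)] -> [I,I,E] [MISS #1: read from I]
Op 2: C2 write [C2 write: invalidate none -> C2=M] -> [I,I,M] [hit: write from E is a silent E->M upgrade, no bus transaction]
Op 3: C0 read [C0 read from I: others=['C2=M'] -> C0=S, others downsized to S] -> [S,I,S] [MISS #2: read from I]
Op 4: C1 read [C1 read from I: others=['C0=S', 'C2=S'] -> C1=S, others downsized to S] -> [S,S,S] [MISS #3: read from I]
Op 5: C0 read [C0 read: already in S, no change] -> [S,S,S] [hit: read from S]
Op 6: C2 read [C2 read: already in S, no change] -> [S,S,S] [hit: read from S]
Op 7: C1 read [C1 read: already in S, no change] -> [S,S,S] [hit: read from S]

Answer: 3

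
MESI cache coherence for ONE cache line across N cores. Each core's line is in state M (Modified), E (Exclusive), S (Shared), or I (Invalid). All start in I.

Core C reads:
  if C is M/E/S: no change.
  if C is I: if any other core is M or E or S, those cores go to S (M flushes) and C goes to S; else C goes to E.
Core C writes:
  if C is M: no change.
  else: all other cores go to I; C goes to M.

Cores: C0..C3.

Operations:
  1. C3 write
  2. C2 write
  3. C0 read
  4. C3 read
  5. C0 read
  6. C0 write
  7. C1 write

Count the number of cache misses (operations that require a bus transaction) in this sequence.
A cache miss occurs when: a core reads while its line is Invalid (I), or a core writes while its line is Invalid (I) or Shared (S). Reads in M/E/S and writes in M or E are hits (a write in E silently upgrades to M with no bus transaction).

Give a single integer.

Op 1: C3 write [C3 write: invalidate none -> C3=M] -> [I,I,I,M] [MISS #1: write from I]
Op 2: C2 write [C2 write: invalidate ['C3=M'] -> C2=M] -> [I,I,M,I] [MISS #2: write from I]
Op 3: C0 read [C0 read from I: others=['C2=M'] -> C0=S, others downsized to S] -> [S,I,S,I] [MISS #3: read from I]
Op 4: C3 read [C3 read from I: others=['C0=S', 'C2=S'] -> C3=S, others downsized to S] -> [S,I,S,S] [MISS #4: read from I]
Op 5: C0 read [C0 read: already in S, no change] -> [S,I,S,S] [hit: read from S]
Op 6: C0 write [C0 write: invalidate ['C2=S', 'C3=S'] -> C0=M] -> [M,I,I,I] [MISS #5: write from S]
Op 7: C1 write [C1 write: invalidate ['C0=M'] -> C1=M] -> [I,M,I,I] [MISS #6: write from I]

Answer: 6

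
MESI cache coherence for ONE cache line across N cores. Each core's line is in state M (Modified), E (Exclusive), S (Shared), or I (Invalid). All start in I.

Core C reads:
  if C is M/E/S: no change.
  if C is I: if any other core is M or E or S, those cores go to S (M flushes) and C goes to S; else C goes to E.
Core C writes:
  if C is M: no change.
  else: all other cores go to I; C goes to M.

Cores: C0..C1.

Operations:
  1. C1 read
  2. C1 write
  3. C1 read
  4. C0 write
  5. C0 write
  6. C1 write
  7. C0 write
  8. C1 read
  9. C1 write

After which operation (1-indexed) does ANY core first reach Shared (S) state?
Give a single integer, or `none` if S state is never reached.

Answer: 8

Derivation:
Op 1: C1 read [C1 read from I: no other sharers -> C1=E (exclusive)] -> [I,E]
Op 2: C1 write [C1 write: invalidate none -> C1=M] -> [I,M]
Op 3: C1 read [C1 read: already in M, no change] -> [I,M]
Op 4: C0 write [C0 write: invalidate ['C1=M'] -> C0=M] -> [M,I]
Op 5: C0 write [C0 write: already M (modified), no change] -> [M,I]
Op 6: C1 write [C1 write: invalidate ['C0=M'] -> C1=M] -> [I,M]
Op 7: C0 write [C0 write: invalidate ['C1=M'] -> C0=M] -> [M,I]
Op 8: C1 read [C1 read from I: others=['C0=M'] -> C1=S, others downsized to S] -> [S,S]
  -> First S state at op 8; remaining ops need not be traced.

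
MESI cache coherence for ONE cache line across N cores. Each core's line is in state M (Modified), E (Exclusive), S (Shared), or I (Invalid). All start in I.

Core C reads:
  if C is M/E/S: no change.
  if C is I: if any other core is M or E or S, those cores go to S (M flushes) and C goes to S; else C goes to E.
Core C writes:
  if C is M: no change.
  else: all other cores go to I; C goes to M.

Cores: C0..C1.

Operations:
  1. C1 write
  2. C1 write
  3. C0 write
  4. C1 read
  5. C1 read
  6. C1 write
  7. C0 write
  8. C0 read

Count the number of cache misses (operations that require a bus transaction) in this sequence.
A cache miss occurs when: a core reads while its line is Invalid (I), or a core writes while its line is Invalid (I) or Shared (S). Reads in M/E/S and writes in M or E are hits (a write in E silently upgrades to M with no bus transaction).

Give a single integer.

Op 1: C1 write [C1 write: invalidate none -> C1=M] -> [I,M] [MISS #1: write from I]
Op 2: C1 write [C1 write: already M (modified), no change] -> [I,M] [hit: write from M]
Op 3: C0 write [C0 write: invalidate ['C1=M'] -> C0=M] -> [M,I] [MISS #2: write from I]
Op 4: C1 read [C1 read from I: others=['C0=M'] -> C1=S, others downsized to S] -> [S,S] [MISS #3: read from I]
Op 5: C1 read [C1 read: already in S, no change] -> [S,S] [hit: read from S]
Op 6: C1 write [C1 write: invalidate ['C0=S'] -> C1=M] -> [I,M] [MISS #4: write from S]
Op 7: C0 write [C0 write: invalidate ['C1=M'] -> C0=M] -> [M,I] [MISS #5: write from I]
Op 8: C0 read [C0 read: already in M, no change] -> [M,I] [hit: read from M]

Answer: 5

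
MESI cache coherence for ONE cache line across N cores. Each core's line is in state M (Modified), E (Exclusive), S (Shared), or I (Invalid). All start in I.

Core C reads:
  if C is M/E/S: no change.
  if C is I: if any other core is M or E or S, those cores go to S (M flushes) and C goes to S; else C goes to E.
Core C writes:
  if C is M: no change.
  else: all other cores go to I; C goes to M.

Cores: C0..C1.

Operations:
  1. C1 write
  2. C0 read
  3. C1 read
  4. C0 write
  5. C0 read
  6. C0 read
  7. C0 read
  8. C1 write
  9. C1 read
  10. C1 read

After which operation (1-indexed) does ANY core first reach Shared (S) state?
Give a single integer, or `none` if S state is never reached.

Op 1: C1 write [C1 write: invalidate none -> C1=M] -> [I,M]
Op 2: C0 read [C0 read from I: others=['C1=M'] -> C0=S, others downsized to S] -> [S,S]
  -> First S state at op 2; remaining ops need not be traced.

Answer: 2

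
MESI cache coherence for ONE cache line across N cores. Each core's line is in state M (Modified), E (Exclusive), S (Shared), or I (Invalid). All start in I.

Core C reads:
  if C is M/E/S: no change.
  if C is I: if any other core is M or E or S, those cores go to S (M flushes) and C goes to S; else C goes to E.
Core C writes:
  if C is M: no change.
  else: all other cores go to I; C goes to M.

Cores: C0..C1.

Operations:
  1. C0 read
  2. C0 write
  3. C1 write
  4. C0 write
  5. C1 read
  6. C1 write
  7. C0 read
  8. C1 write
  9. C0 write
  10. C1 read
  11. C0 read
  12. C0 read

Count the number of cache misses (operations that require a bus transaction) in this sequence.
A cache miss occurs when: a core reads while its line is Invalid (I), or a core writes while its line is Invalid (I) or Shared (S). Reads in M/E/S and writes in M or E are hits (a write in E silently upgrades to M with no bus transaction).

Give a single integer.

Answer: 9

Derivation:
Op 1: C0 read [C0 read from I: no other sharers -> C0=E (exclusive)] -> [E,I] [MISS #1: read from I]
Op 2: C0 write [C0 write: invalidate none -> C0=M] -> [M,I] [hit: write from E is a silent E->M upgrade, no bus transaction]
Op 3: C1 write [C1 write: invalidate ['C0=M'] -> C1=M] -> [I,M] [MISS #2: write from I]
Op 4: C0 write [C0 write: invalidate ['C1=M'] -> C0=M] -> [M,I] [MISS #3: write from I]
Op 5: C1 read [C1 read from I: others=['C0=M'] -> C1=S, others downsized to S] -> [S,S] [MISS #4: read from I]
Op 6: C1 write [C1 write: invalidate ['C0=S'] -> C1=M] -> [I,M] [MISS #5: write from S]
Op 7: C0 read [C0 read from I: others=['C1=M'] -> C0=S, others downsized to S] -> [S,S] [MISS #6: read from I]
Op 8: C1 write [C1 write: invalidate ['C0=S'] -> C1=M] -> [I,M] [MISS #7: write from S]
Op 9: C0 write [C0 write: invalidate ['C1=M'] -> C0=M] -> [M,I] [MISS #8: write from I]
Op 10: C1 read [C1 read from I: others=['C0=M'] -> C1=S, others downsized to S] -> [S,S] [MISS #9: read from I]
Op 11: C0 read [C0 read: already in S, no change] -> [S,S] [hit: read from S]
Op 12: C0 read [C0 read: already in S, no change] -> [S,S] [hit: read from S]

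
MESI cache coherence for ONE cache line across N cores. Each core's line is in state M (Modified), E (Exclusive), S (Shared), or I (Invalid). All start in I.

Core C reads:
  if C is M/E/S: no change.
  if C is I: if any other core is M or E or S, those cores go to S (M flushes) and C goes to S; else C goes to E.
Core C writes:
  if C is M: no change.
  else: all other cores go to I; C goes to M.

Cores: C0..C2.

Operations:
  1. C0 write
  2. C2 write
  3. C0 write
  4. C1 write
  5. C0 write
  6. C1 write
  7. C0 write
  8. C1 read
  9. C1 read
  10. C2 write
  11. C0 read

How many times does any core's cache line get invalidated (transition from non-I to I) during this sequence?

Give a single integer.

Op 1: C0 write [C0 write: invalidate none -> C0=M] -> [M,I,I] (invalidations this op: 0; running total: 0)
Op 2: C2 write [C2 write: invalidate ['C0=M'] -> C2=M] -> [I,I,M] (invalidations this op: 1; running total: 1)
Op 3: C0 write [C0 write: invalidate ['C2=M'] -> C0=M] -> [M,I,I] (invalidations this op: 1; running total: 2)
Op 4: C1 write [C1 write: invalidate ['C0=M'] -> C1=M] -> [I,M,I] (invalidations this op: 1; running total: 3)
Op 5: C0 write [C0 write: invalidate ['C1=M'] -> C0=M] -> [M,I,I] (invalidations this op: 1; running total: 4)
Op 6: C1 write [C1 write: invalidate ['C0=M'] -> C1=M] -> [I,M,I] (invalidations this op: 1; running total: 5)
Op 7: C0 write [C0 write: invalidate ['C1=M'] -> C0=M] -> [M,I,I] (invalidations this op: 1; running total: 6)
Op 8: C1 read [C1 read from I: others=['C0=M'] -> C1=S, others downsized to S] -> [S,S,I] (invalidations this op: 0; running total: 6)
Op 9: C1 read [C1 read: already in S, no change] -> [S,S,I] (invalidations this op: 0; running total: 6)
Op 10: C2 write [C2 write: invalidate ['C0=S', 'C1=S'] -> C2=M] -> [I,I,M] (invalidations this op: 2; running total: 8)
Op 11: C0 read [C0 read from I: others=['C2=M'] -> C0=S, others downsized to S] -> [S,I,S] (invalidations this op: 0; running total: 8)

Answer: 8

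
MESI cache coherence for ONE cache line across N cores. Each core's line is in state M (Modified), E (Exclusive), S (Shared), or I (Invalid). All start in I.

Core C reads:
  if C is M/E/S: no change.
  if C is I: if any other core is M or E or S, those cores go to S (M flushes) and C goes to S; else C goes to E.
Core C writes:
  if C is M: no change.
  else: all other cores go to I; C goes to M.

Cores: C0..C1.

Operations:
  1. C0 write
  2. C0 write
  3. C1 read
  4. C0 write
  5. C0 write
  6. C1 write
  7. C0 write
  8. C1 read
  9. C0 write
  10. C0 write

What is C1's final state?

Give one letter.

Op 1: C0 write [C0 write: invalidate none -> C0=M] -> [M,I]
Op 2: C0 write [C0 write: already M (modified), no change] -> [M,I]
Op 3: C1 read [C1 read from I: others=['C0=M'] -> C1=S, others downsized to S] -> [S,S]
Op 4: C0 write [C0 write: invalidate ['C1=S'] -> C0=M] -> [M,I]
Op 5: C0 write [C0 write: already M (modified), no change] -> [M,I]
Op 6: C1 write [C1 write: invalidate ['C0=M'] -> C1=M] -> [I,M]
Op 7: C0 write [C0 write: invalidate ['C1=M'] -> C0=M] -> [M,I]
Op 8: C1 read [C1 read from I: others=['C0=M'] -> C1=S, others downsized to S] -> [S,S]
Op 9: C0 write [C0 write: invalidate ['C1=S'] -> C0=M] -> [M,I]
Op 10: C0 write [C0 write: already M (modified), no change] -> [M,I]

Answer: I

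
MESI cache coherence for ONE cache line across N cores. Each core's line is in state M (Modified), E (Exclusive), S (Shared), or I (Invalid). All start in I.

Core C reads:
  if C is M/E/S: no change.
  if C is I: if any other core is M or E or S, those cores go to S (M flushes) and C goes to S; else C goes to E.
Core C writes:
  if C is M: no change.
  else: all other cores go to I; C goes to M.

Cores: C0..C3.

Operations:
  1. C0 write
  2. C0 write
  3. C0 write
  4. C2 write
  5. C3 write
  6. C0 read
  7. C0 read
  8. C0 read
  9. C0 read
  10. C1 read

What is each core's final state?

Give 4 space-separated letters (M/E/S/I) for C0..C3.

Op 1: C0 write [C0 write: invalidate none -> C0=M] -> [M,I,I,I]
Op 2: C0 write [C0 write: already M (modified), no change] -> [M,I,I,I]
Op 3: C0 write [C0 write: already M (modified), no change] -> [M,I,I,I]
Op 4: C2 write [C2 write: invalidate ['C0=M'] -> C2=M] -> [I,I,M,I]
Op 5: C3 write [C3 write: invalidate ['C2=M'] -> C3=M] -> [I,I,I,M]
Op 6: C0 read [C0 read from I: others=['C3=M'] -> C0=S, others downsized to S] -> [S,I,I,S]
Op 7: C0 read [C0 read: already in S, no change] -> [S,I,I,S]
Op 8: C0 read [C0 read: already in S, no change] -> [S,I,I,S]
Op 9: C0 read [C0 read: already in S, no change] -> [S,I,I,S]
Op 10: C1 read [C1 read from I: others=['C0=S', 'C3=S'] -> C1=S, others downsized to S] -> [S,S,I,S]

Answer: S S I S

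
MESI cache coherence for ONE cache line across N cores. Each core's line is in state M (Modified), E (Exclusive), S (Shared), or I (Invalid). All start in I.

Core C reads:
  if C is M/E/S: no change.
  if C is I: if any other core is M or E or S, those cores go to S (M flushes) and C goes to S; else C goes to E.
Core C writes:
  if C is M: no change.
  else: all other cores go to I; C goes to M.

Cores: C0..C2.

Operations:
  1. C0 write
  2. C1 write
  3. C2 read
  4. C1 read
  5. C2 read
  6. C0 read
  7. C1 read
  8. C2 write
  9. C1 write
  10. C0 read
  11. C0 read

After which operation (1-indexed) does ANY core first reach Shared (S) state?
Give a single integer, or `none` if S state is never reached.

Answer: 3

Derivation:
Op 1: C0 write [C0 write: invalidate none -> C0=M] -> [M,I,I]
Op 2: C1 write [C1 write: invalidate ['C0=M'] -> C1=M] -> [I,M,I]
Op 3: C2 read [C2 read from I: others=['C1=M'] -> C2=S, others downsized to S] -> [I,S,S]
  -> First S state at op 3; remaining ops need not be traced.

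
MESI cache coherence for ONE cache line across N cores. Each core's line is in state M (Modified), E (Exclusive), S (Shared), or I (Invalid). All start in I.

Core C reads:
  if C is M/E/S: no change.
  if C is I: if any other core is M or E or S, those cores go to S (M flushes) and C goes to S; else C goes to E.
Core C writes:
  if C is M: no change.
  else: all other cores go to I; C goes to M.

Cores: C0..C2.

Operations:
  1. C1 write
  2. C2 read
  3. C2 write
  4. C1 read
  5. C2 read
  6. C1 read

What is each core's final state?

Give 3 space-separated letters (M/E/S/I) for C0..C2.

Answer: I S S

Derivation:
Op 1: C1 write [C1 write: invalidate none -> C1=M] -> [I,M,I]
Op 2: C2 read [C2 read from I: others=['C1=M'] -> C2=S, others downsized to S] -> [I,S,S]
Op 3: C2 write [C2 write: invalidate ['C1=S'] -> C2=M] -> [I,I,M]
Op 4: C1 read [C1 read from I: others=['C2=M'] -> C1=S, others downsized to S] -> [I,S,S]
Op 5: C2 read [C2 read: already in S, no change] -> [I,S,S]
Op 6: C1 read [C1 read: already in S, no change] -> [I,S,S]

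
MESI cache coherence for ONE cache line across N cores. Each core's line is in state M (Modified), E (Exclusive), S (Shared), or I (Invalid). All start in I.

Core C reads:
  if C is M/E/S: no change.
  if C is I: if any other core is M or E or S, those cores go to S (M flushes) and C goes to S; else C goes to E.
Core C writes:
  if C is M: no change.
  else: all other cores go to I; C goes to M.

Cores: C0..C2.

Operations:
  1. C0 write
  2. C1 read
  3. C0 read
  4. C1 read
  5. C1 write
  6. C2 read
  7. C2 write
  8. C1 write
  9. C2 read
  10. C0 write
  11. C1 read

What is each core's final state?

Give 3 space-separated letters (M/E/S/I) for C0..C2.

Op 1: C0 write [C0 write: invalidate none -> C0=M] -> [M,I,I]
Op 2: C1 read [C1 read from I: others=['C0=M'] -> C1=S, others downsized to S] -> [S,S,I]
Op 3: C0 read [C0 read: already in S, no change] -> [S,S,I]
Op 4: C1 read [C1 read: already in S, no change] -> [S,S,I]
Op 5: C1 write [C1 write: invalidate ['C0=S'] -> C1=M] -> [I,M,I]
Op 6: C2 read [C2 read from I: others=['C1=M'] -> C2=S, others downsized to S] -> [I,S,S]
Op 7: C2 write [C2 write: invalidate ['C1=S'] -> C2=M] -> [I,I,M]
Op 8: C1 write [C1 write: invalidate ['C2=M'] -> C1=M] -> [I,M,I]
Op 9: C2 read [C2 read from I: others=['C1=M'] -> C2=S, others downsized to S] -> [I,S,S]
Op 10: C0 write [C0 write: invalidate ['C1=S', 'C2=S'] -> C0=M] -> [M,I,I]
Op 11: C1 read [C1 read from I: others=['C0=M'] -> C1=S, others downsized to S] -> [S,S,I]

Answer: S S I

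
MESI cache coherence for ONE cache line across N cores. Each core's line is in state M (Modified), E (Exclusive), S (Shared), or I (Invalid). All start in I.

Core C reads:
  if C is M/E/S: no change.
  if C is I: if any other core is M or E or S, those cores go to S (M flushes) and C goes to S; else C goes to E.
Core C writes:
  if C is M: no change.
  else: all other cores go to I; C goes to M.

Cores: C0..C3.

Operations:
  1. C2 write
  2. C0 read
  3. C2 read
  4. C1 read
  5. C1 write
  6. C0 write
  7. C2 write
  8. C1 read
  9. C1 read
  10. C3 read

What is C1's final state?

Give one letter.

Op 1: C2 write [C2 write: invalidate none -> C2=M] -> [I,I,M,I]
Op 2: C0 read [C0 read from I: others=['C2=M'] -> C0=S, others downsized to S] -> [S,I,S,I]
Op 3: C2 read [C2 read: already in S, no change] -> [S,I,S,I]
Op 4: C1 read [C1 read from I: others=['C0=S', 'C2=S'] -> C1=S, others downsized to S] -> [S,S,S,I]
Op 5: C1 write [C1 write: invalidate ['C0=S', 'C2=S'] -> C1=M] -> [I,M,I,I]
Op 6: C0 write [C0 write: invalidate ['C1=M'] -> C0=M] -> [M,I,I,I]
Op 7: C2 write [C2 write: invalidate ['C0=M'] -> C2=M] -> [I,I,M,I]
Op 8: C1 read [C1 read from I: others=['C2=M'] -> C1=S, others downsized to S] -> [I,S,S,I]
Op 9: C1 read [C1 read: already in S, no change] -> [I,S,S,I]
Op 10: C3 read [C3 read from I: others=['C1=S', 'C2=S'] -> C3=S, others downsized to S] -> [I,S,S,S]

Answer: S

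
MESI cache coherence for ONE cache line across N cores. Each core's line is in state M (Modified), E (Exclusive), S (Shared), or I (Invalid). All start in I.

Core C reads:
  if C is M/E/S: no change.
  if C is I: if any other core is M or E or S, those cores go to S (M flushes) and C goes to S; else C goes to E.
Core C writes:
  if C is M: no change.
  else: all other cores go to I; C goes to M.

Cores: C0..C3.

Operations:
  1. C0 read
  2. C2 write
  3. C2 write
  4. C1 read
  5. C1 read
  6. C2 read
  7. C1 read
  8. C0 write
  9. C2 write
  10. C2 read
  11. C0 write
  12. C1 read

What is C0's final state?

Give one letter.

Op 1: C0 read [C0 read from I: no other sharers -> C0=E (exclusive)] -> [E,I,I,I]
Op 2: C2 write [C2 write: invalidate ['C0=E'] -> C2=M] -> [I,I,M,I]
Op 3: C2 write [C2 write: already M (modified), no change] -> [I,I,M,I]
Op 4: C1 read [C1 read from I: others=['C2=M'] -> C1=S, others downsized to S] -> [I,S,S,I]
Op 5: C1 read [C1 read: already in S, no change] -> [I,S,S,I]
Op 6: C2 read [C2 read: already in S, no change] -> [I,S,S,I]
Op 7: C1 read [C1 read: already in S, no change] -> [I,S,S,I]
Op 8: C0 write [C0 write: invalidate ['C1=S', 'C2=S'] -> C0=M] -> [M,I,I,I]
Op 9: C2 write [C2 write: invalidate ['C0=M'] -> C2=M] -> [I,I,M,I]
Op 10: C2 read [C2 read: already in M, no change] -> [I,I,M,I]
Op 11: C0 write [C0 write: invalidate ['C2=M'] -> C0=M] -> [M,I,I,I]
Op 12: C1 read [C1 read from I: others=['C0=M'] -> C1=S, others downsized to S] -> [S,S,I,I]

Answer: S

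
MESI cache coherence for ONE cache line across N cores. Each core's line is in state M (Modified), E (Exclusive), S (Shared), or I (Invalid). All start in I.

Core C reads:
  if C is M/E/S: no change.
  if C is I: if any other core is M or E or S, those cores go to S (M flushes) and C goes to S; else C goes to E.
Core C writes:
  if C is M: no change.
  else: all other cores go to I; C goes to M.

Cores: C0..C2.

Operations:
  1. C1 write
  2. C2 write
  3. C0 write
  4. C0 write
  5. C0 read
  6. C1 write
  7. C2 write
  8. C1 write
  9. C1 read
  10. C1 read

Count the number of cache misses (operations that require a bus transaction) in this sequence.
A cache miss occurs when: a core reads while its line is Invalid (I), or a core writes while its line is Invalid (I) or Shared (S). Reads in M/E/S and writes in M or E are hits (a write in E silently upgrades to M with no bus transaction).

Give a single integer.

Op 1: C1 write [C1 write: invalidate none -> C1=M] -> [I,M,I] [MISS #1: write from I]
Op 2: C2 write [C2 write: invalidate ['C1=M'] -> C2=M] -> [I,I,M] [MISS #2: write from I]
Op 3: C0 write [C0 write: invalidate ['C2=M'] -> C0=M] -> [M,I,I] [MISS #3: write from I]
Op 4: C0 write [C0 write: already M (modified), no change] -> [M,I,I] [hit: write from M]
Op 5: C0 read [C0 read: already in M, no change] -> [M,I,I] [hit: read from M]
Op 6: C1 write [C1 write: invalidate ['C0=M'] -> C1=M] -> [I,M,I] [MISS #4: write from I]
Op 7: C2 write [C2 write: invalidate ['C1=M'] -> C2=M] -> [I,I,M] [MISS #5: write from I]
Op 8: C1 write [C1 write: invalidate ['C2=M'] -> C1=M] -> [I,M,I] [MISS #6: write from I]
Op 9: C1 read [C1 read: already in M, no change] -> [I,M,I] [hit: read from M]
Op 10: C1 read [C1 read: already in M, no change] -> [I,M,I] [hit: read from M]

Answer: 6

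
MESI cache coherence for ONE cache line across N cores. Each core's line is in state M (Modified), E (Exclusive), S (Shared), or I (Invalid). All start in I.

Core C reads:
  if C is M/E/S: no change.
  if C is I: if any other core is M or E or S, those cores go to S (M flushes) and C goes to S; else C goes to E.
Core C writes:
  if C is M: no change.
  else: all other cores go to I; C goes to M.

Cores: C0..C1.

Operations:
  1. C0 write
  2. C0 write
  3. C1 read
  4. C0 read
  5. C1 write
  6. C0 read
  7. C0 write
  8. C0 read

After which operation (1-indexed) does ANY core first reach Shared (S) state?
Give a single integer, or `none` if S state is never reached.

Answer: 3

Derivation:
Op 1: C0 write [C0 write: invalidate none -> C0=M] -> [M,I]
Op 2: C0 write [C0 write: already M (modified), no change] -> [M,I]
Op 3: C1 read [C1 read from I: others=['C0=M'] -> C1=S, others downsized to S] -> [S,S]
  -> First S state at op 3; remaining ops need not be traced.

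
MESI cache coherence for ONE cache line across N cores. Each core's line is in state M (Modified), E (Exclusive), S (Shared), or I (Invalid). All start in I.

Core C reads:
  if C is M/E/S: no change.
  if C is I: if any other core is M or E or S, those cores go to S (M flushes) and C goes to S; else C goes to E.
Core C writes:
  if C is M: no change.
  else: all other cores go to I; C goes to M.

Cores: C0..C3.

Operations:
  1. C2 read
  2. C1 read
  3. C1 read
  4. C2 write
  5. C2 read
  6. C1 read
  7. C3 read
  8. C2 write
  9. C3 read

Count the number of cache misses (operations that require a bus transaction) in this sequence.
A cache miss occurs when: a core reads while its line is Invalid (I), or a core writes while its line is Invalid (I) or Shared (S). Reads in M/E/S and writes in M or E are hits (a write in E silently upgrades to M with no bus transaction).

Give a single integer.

Op 1: C2 read [C2 read from I: no other sharers -> C2=E (exclusive)] -> [I,I,E,I] [MISS #1: read from I]
Op 2: C1 read [C1 read from I: others=['C2=E'] -> C1=S, others downsized to S] -> [I,S,S,I] [MISS #2: read from I]
Op 3: C1 read [C1 read: already in S, no change] -> [I,S,S,I] [hit: read from S]
Op 4: C2 write [C2 write: invalidate ['C1=S'] -> C2=M] -> [I,I,M,I] [MISS #3: write from S]
Op 5: C2 read [C2 read: already in M, no change] -> [I,I,M,I] [hit: read from M]
Op 6: C1 read [C1 read from I: others=['C2=M'] -> C1=S, others downsized to S] -> [I,S,S,I] [MISS #4: read from I]
Op 7: C3 read [C3 read from I: others=['C1=S', 'C2=S'] -> C3=S, others downsized to S] -> [I,S,S,S] [MISS #5: read from I]
Op 8: C2 write [C2 write: invalidate ['C1=S', 'C3=S'] -> C2=M] -> [I,I,M,I] [MISS #6: write from S]
Op 9: C3 read [C3 read from I: others=['C2=M'] -> C3=S, others downsized to S] -> [I,I,S,S] [MISS #7: read from I]

Answer: 7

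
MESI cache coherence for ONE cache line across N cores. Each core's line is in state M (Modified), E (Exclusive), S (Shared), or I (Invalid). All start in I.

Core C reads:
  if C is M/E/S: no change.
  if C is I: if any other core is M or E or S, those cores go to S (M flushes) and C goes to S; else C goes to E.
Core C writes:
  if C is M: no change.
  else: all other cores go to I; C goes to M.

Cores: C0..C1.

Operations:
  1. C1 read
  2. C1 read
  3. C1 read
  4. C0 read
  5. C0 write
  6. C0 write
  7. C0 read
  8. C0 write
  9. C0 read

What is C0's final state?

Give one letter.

Op 1: C1 read [C1 read from I: no other sharers -> C1=E (exclusive)] -> [I,E]
Op 2: C1 read [C1 read: already in E, no change] -> [I,E]
Op 3: C1 read [C1 read: already in E, no change] -> [I,E]
Op 4: C0 read [C0 read from I: others=['C1=E'] -> C0=S, others downsized to S] -> [S,S]
Op 5: C0 write [C0 write: invalidate ['C1=S'] -> C0=M] -> [M,I]
Op 6: C0 write [C0 write: already M (modified), no change] -> [M,I]
Op 7: C0 read [C0 read: already in M, no change] -> [M,I]
Op 8: C0 write [C0 write: already M (modified), no change] -> [M,I]
Op 9: C0 read [C0 read: already in M, no change] -> [M,I]

Answer: M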